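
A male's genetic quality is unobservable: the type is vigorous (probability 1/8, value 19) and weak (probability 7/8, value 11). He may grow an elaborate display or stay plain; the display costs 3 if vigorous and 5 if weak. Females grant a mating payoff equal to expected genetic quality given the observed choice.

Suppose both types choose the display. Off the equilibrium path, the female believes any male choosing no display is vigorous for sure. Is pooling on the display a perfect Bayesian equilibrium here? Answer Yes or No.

No

On path, the female holds the prior and pays 1/8·19 + 7/8·11 = 12. Off path (no display), believing vigorous, it pays 19.
vigorous: the display nets 12 − 3 = 9; no display nets 19. vigorous would deviate.
weak: the display nets 12 − 5 = 7; no display nets 19. weak would deviate.
A type deviates, so pooling fails.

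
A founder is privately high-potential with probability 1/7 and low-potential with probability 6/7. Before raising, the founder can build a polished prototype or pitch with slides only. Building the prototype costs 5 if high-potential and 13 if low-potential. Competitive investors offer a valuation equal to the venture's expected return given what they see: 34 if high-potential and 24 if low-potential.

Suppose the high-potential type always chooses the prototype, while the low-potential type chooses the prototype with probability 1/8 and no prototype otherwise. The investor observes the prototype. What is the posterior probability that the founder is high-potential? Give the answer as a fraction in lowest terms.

P(the prototype) = (1/7)·1 + (6/7)·(1/8) = 1/4.
By Bayes' rule, P(high-potential | the prototype) = (1/7) / (1/4) = 4/7.

4/7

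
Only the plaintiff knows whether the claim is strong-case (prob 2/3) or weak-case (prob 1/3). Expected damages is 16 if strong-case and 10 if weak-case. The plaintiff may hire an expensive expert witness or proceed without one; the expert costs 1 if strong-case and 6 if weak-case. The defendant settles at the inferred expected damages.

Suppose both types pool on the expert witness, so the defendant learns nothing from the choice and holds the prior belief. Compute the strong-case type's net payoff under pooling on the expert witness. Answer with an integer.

Pooled settlement = 2/3·16 + 1/3·10 = 14.
strong-case pays cost 1 for the expert witness, so net payoff = 14 − 1 = 13.

13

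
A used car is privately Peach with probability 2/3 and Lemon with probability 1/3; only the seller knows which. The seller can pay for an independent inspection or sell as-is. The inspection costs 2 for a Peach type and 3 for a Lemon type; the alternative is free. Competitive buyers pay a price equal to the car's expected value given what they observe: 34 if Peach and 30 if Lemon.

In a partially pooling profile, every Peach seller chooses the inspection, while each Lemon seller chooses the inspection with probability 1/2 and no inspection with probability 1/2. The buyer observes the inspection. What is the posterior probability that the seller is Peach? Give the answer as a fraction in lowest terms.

P(the inspection) = (2/3)·1 + (1/3)·(1/2) = 5/6.
By Bayes' rule, P(Peach | the inspection) = (2/3) / (5/6) = 4/5.

4/5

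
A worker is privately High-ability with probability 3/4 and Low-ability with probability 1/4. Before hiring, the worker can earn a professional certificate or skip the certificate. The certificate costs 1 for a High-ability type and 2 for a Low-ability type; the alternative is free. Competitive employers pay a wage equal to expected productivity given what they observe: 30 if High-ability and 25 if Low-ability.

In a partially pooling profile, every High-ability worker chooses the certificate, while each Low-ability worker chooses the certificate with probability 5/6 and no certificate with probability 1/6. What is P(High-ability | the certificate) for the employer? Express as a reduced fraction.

P(the certificate) = (3/4)·1 + (1/4)·(5/6) = 23/24.
By Bayes' rule, P(High-ability | the certificate) = (3/4) / (23/24) = 18/23.

18/23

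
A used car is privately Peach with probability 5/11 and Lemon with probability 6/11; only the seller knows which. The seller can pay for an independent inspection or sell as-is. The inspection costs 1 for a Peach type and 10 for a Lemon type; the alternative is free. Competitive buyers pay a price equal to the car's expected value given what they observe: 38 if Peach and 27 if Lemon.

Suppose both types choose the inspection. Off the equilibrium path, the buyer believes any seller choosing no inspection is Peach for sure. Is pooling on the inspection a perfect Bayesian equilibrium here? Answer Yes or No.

No

On path, the buyer holds the prior and pays 5/11·38 + 6/11·27 = 32. Off path (no inspection), believing Peach, it pays 38.
Peach: the inspection nets 32 − 1 = 31; no inspection nets 38. Peach would deviate.
Lemon: the inspection nets 32 − 10 = 22; no inspection nets 38. Lemon would deviate.
A type deviates, so pooling fails.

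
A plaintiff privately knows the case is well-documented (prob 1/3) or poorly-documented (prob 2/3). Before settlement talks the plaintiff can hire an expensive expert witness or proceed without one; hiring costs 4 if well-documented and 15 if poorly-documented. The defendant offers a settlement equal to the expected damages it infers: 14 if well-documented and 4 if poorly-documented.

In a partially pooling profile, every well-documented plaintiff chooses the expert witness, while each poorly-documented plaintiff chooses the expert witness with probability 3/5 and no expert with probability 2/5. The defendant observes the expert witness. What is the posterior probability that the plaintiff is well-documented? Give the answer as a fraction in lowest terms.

5/11

P(the expert witness) = (1/3)·1 + (2/3)·(3/5) = 11/15.
By Bayes' rule, P(well-documented | the expert witness) = (1/3) / (11/15) = 5/11.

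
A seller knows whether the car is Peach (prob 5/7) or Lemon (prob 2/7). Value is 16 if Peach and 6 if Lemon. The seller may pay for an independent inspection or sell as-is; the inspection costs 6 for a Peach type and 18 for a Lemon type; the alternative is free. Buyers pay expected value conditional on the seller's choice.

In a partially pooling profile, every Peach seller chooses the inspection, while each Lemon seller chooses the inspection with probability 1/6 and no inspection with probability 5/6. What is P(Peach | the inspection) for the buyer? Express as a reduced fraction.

15/16

P(the inspection) = (5/7)·1 + (2/7)·(1/6) = 16/21.
By Bayes' rule, P(Peach | the inspection) = (5/7) / (16/21) = 15/16.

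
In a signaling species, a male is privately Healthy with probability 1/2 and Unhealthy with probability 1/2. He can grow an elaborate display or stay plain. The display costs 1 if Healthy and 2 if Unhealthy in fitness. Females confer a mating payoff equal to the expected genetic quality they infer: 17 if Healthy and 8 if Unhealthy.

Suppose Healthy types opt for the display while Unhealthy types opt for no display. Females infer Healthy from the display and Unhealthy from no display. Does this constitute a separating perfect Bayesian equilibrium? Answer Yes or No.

Under these beliefs, the display earns mating payoff 17 and no display earns mating payoff 8.
Healthy: the display nets 17 − 1 = 16; no display nets 8. Healthy prefers the display.
Unhealthy: the display nets 17 − 2 = 15; no display nets 8. Unhealthy would deviate to the display.
Unhealthy has a profitable deviation, so the profile is not an equilibrium.

No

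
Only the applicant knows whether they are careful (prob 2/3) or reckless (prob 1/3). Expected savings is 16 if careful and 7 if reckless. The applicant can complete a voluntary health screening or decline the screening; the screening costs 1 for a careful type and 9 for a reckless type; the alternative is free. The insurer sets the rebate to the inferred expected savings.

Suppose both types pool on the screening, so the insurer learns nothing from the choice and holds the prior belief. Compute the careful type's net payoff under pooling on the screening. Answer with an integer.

12

Pooled rebate = 2/3·16 + 1/3·7 = 13.
careful pays cost 1 for the screening, so net payoff = 13 − 1 = 12.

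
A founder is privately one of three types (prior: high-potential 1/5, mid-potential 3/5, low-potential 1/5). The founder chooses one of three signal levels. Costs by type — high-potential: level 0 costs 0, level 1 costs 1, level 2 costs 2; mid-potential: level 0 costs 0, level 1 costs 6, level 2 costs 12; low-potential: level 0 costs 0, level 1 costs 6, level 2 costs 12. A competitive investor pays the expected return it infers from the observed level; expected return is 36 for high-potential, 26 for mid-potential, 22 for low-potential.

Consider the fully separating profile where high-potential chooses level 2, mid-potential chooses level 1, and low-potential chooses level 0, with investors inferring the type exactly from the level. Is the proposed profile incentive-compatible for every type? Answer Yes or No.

No

Separating valuations: level 2 → 36, level 1 → 26, level 0 → 22.
high-potential (assigned level 2): level 0: 22 − 0 = 22; level 1: 26 − 1 = 25; level 2: 36 − 2 = 34. high-potential stays.
mid-potential (assigned level 1): level 0: 22 − 0 = 22; level 1: 26 − 6 = 20; level 2: 36 − 12 = 24. mid-potential prefers level 2.
low-potential (assigned level 0): level 0: 22 − 0 = 22; level 1: 26 − 6 = 20; level 2: 36 − 12 = 24. low-potential prefers level 2.
At least one type deviates; the separating profile fails.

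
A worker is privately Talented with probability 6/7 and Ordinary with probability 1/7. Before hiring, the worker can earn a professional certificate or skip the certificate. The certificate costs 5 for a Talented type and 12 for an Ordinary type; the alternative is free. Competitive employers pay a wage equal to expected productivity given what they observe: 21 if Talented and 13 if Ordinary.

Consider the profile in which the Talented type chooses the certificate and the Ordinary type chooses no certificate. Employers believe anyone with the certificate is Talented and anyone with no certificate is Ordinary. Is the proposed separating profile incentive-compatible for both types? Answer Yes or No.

Yes

Under these beliefs, the certificate earns wage 21 and no certificate earns wage 13.
Talented: the certificate nets 21 − 5 = 16; no certificate nets 13. Talented prefers the certificate.
Ordinary: the certificate nets 21 − 12 = 9; no certificate nets 13. Ordinary prefers no certificate.
Neither type deviates, so the separating profile is an equilibrium.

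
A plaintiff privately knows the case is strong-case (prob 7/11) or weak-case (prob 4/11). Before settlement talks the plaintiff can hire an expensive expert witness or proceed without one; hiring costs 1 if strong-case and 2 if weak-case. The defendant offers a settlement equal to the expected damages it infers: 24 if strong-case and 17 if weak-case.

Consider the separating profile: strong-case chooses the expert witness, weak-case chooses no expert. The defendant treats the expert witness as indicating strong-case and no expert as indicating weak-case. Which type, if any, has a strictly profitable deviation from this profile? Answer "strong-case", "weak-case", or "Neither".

The expert witness pays 24; no expert pays 17.
strong-case: assigned the expert witness, nets 24 − 1 = 23; deviating to no expert nets 17.
weak-case: assigned no expert, nets 17; deviating to the expert witness nets 24 − 2 = 22.
The weak-case type gains 5 by deviating.

weak-case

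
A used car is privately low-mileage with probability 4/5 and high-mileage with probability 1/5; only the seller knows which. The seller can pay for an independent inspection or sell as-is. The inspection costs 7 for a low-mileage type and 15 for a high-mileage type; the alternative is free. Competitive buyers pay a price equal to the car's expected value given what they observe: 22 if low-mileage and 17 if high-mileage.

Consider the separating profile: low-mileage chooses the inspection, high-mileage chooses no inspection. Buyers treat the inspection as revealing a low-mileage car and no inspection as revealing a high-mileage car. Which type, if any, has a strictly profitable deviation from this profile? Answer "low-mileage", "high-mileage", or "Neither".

low-mileage

The inspection pays 22; no inspection pays 17.
low-mileage: assigned the inspection, nets 22 − 7 = 15; deviating to no inspection nets 17.
high-mileage: assigned no inspection, nets 17; deviating to the inspection nets 22 − 15 = 7.
The low-mileage type gains 2 by deviating.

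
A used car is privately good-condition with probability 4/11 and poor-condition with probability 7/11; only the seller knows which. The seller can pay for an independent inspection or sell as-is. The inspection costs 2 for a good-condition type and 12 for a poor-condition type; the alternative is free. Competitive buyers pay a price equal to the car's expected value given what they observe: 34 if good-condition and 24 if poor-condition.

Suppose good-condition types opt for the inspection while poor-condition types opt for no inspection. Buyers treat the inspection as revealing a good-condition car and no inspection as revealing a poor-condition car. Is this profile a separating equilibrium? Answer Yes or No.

Under these beliefs, the inspection earns price 34 and no inspection earns price 24.
good-condition: the inspection nets 34 − 2 = 32; no inspection nets 24. good-condition prefers the inspection.
poor-condition: the inspection nets 34 − 12 = 22; no inspection nets 24. poor-condition prefers no inspection.
Neither type deviates, so the separating profile is an equilibrium.

Yes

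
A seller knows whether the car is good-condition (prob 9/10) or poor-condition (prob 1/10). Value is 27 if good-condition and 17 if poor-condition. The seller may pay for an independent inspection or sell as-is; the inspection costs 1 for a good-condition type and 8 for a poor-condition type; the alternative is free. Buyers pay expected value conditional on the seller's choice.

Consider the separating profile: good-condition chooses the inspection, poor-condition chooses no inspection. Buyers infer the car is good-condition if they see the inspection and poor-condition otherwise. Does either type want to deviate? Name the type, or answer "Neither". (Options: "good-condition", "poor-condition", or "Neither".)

The inspection pays 27; no inspection pays 17.
good-condition: assigned the inspection, nets 27 − 1 = 26; deviating to no inspection nets 17.
poor-condition: assigned no inspection, nets 17; deviating to the inspection nets 27 − 8 = 19.
The poor-condition type gains 2 by deviating.

poor-condition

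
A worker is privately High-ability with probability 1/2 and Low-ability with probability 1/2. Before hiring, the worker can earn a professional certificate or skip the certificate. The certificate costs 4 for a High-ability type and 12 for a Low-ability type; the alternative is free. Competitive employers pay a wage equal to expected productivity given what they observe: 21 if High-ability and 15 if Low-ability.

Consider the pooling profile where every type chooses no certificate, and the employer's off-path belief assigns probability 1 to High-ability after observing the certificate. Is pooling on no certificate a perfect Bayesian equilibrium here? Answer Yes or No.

Yes

On path, the employer holds the prior and pays 1/2·21 + 1/2·15 = 18. Off path (the certificate), believing High-ability, it pays 21.
High-ability: no certificate nets 18; the certificate nets 21 − 4 = 17. High-ability stays.
Low-ability: no certificate nets 18; the certificate nets 21 − 12 = 9. Low-ability stays.
No type deviates, so pooling is sustained.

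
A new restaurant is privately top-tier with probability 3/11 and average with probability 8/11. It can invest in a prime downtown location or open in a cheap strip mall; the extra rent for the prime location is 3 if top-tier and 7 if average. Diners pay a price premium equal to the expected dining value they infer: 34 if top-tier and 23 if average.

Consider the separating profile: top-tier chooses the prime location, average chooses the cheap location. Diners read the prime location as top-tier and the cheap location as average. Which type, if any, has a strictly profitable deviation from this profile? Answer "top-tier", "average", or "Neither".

The prime location pays 34; the cheap location pays 23.
top-tier: assigned the prime location, nets 34 − 3 = 31; deviating to the cheap location nets 23.
average: assigned the cheap location, nets 23; deviating to the prime location nets 34 − 7 = 27.
The average type gains 4 by deviating.

average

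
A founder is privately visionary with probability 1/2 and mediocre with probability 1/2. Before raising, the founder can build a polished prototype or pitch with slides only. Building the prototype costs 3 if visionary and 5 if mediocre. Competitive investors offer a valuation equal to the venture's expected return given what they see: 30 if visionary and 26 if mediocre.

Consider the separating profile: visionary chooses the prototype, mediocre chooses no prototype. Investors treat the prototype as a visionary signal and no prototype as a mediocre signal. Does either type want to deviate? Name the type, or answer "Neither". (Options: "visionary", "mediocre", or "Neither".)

The prototype pays 30; no prototype pays 26.
visionary: assigned the prototype, nets 30 − 3 = 27; deviating to no prototype nets 26.
mediocre: assigned no prototype, nets 26; deviating to the prototype nets 30 − 5 = 25.
Both types strictly prefer their assigned action; no profitable deviation.

Neither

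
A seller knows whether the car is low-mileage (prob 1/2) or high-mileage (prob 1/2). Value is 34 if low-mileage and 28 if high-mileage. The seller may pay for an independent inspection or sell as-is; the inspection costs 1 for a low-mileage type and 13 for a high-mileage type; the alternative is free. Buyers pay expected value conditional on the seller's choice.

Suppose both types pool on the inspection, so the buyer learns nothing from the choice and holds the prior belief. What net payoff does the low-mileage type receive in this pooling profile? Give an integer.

Pooled price = 1/2·34 + 1/2·28 = 31.
low-mileage pays cost 1 for the inspection, so net payoff = 31 − 1 = 30.

30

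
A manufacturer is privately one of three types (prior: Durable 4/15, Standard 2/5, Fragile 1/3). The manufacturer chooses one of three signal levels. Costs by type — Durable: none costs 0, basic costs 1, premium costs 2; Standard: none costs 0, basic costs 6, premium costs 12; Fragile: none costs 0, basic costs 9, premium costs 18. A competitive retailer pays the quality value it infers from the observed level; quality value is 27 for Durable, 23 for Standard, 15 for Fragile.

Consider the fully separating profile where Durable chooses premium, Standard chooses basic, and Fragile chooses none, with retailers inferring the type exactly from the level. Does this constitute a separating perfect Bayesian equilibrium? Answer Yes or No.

Separating prices: premium → 27, basic → 23, none → 15.
Durable (assigned premium): none: 15 − 0 = 15; basic: 23 − 1 = 22; premium: 27 − 2 = 25. Durable stays.
Standard (assigned basic): none: 15 − 0 = 15; basic: 23 − 6 = 17; premium: 27 − 12 = 15. Standard stays.
Fragile (assigned none): none: 15 − 0 = 15; basic: 23 − 9 = 14; premium: 27 − 18 = 9. Fragile stays.
Every type prefers its assigned level; separation holds.

Yes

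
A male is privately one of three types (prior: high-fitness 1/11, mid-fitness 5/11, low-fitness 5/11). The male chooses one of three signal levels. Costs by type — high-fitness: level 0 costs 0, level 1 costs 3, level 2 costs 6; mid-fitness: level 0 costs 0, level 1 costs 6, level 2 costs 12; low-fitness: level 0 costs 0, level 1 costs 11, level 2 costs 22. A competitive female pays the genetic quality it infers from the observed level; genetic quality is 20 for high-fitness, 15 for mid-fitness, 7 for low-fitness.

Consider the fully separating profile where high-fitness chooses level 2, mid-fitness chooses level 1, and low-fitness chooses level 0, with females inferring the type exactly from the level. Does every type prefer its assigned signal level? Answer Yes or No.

Separating mating payoffs: level 2 → 20, level 1 → 15, level 0 → 7.
high-fitness (assigned level 2): level 0: 7 − 0 = 7; level 1: 15 − 3 = 12; level 2: 20 − 6 = 14. high-fitness stays.
mid-fitness (assigned level 1): level 0: 7 − 0 = 7; level 1: 15 − 6 = 9; level 2: 20 − 12 = 8. mid-fitness stays.
low-fitness (assigned level 0): level 0: 7 − 0 = 7; level 1: 15 − 11 = 4; level 2: 20 − 22 = -2. low-fitness stays.
Every type prefers its assigned level; separation holds.

Yes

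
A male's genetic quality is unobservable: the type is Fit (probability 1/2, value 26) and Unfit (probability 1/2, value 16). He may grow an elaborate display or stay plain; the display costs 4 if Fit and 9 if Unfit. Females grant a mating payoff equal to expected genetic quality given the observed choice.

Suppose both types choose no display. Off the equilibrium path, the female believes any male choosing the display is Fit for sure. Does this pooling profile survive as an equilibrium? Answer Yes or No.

On path, the female holds the prior and pays 1/2·26 + 1/2·16 = 21. Off path (the display), believing Fit, it pays 26.
Fit: no display nets 21; the display nets 26 − 4 = 22. Fit would deviate.
Unfit: no display nets 21; the display nets 26 − 9 = 17. Unfit stays.
A type deviates, so pooling fails.

No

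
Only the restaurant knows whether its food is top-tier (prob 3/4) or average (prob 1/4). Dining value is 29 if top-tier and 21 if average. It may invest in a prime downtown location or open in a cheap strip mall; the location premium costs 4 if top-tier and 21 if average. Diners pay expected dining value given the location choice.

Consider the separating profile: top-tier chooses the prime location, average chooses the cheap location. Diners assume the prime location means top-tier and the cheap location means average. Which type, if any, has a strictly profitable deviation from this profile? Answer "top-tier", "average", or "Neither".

Neither

The prime location pays 29; the cheap location pays 21.
top-tier: assigned the prime location, nets 29 − 4 = 25; deviating to the cheap location nets 21.
average: assigned the cheap location, nets 21; deviating to the prime location nets 29 − 21 = 8.
Both types strictly prefer their assigned action; no profitable deviation.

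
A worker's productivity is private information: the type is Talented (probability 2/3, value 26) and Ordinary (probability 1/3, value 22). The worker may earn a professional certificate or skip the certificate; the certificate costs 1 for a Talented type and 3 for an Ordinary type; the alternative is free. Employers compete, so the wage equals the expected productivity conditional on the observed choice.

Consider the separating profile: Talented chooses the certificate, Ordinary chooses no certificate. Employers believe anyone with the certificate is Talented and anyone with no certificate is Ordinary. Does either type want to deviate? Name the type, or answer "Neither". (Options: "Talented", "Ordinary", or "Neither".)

Ordinary

The certificate pays 26; no certificate pays 22.
Talented: assigned the certificate, nets 26 − 1 = 25; deviating to no certificate nets 22.
Ordinary: assigned no certificate, nets 22; deviating to the certificate nets 26 − 3 = 23.
The Ordinary type gains 1 by deviating.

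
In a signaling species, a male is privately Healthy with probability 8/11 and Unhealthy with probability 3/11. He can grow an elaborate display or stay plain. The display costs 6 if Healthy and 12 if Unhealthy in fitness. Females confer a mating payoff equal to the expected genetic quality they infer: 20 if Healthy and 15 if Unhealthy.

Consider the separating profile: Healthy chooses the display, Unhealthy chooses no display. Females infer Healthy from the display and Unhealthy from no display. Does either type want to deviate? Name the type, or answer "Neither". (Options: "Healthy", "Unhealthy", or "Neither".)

The display pays 20; no display pays 15.
Healthy: assigned the display, nets 20 − 6 = 14; deviating to no display nets 15.
Unhealthy: assigned no display, nets 15; deviating to the display nets 20 − 12 = 8.
The Healthy type gains 1 by deviating.

Healthy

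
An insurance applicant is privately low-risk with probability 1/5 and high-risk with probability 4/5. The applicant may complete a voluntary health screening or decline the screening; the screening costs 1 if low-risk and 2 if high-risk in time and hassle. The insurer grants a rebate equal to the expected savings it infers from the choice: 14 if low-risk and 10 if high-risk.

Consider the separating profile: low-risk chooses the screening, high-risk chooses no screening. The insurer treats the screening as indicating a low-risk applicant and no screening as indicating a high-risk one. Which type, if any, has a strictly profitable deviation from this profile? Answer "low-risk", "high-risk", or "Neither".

high-risk

The screening pays 14; no screening pays 10.
low-risk: assigned the screening, nets 14 − 1 = 13; deviating to no screening nets 10.
high-risk: assigned no screening, nets 10; deviating to the screening nets 14 − 2 = 12.
The high-risk type gains 2 by deviating.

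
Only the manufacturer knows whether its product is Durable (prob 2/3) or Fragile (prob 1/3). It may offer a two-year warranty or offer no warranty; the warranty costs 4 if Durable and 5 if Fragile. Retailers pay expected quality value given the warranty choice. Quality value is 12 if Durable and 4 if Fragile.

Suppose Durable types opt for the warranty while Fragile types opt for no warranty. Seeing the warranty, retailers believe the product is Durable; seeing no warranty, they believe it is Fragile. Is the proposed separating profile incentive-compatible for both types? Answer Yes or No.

Under these beliefs, the warranty earns price 12 and no warranty earns price 4.
Durable: the warranty nets 12 − 4 = 8; no warranty nets 4. Durable prefers the warranty.
Fragile: the warranty nets 12 − 5 = 7; no warranty nets 4. Fragile would deviate to the warranty.
Fragile has a profitable deviation, so the profile is not an equilibrium.

No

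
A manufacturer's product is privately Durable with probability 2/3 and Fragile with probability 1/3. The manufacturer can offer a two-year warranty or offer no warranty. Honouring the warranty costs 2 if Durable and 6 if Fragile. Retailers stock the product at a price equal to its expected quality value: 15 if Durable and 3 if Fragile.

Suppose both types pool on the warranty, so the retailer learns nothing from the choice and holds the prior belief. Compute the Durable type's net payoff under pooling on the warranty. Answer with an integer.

9

Pooled price = 2/3·15 + 1/3·3 = 11.
Durable pays cost 2 for the warranty, so net payoff = 11 − 2 = 9.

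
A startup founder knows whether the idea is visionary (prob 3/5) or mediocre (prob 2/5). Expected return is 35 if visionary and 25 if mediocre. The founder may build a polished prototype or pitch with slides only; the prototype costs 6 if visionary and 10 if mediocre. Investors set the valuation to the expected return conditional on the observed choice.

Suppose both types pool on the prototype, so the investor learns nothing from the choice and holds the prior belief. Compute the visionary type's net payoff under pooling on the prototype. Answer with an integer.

25

Pooled valuation = 3/5·35 + 2/5·25 = 31.
visionary pays cost 6 for the prototype, so net payoff = 31 − 6 = 25.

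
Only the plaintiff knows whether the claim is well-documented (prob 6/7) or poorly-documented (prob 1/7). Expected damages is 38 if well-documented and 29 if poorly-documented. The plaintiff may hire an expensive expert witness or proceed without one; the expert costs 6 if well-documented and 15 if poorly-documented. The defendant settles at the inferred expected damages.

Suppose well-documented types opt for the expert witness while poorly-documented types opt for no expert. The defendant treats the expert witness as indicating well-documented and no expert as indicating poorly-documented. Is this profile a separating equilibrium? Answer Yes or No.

Yes

Under these beliefs, the expert witness earns settlement 38 and no expert earns settlement 29.
well-documented: the expert witness nets 38 − 6 = 32; no expert nets 29. well-documented prefers the expert witness.
poorly-documented: the expert witness nets 38 − 15 = 23; no expert nets 29. poorly-documented prefers no expert.
Neither type deviates, so the separating profile is an equilibrium.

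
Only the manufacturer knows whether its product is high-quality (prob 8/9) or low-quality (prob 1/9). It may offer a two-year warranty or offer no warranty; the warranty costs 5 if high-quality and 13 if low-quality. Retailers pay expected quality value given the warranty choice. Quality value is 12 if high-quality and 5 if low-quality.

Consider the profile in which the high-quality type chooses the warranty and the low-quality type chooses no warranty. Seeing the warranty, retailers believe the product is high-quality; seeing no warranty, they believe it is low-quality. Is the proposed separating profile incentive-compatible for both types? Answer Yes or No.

Yes

Under these beliefs, the warranty earns price 12 and no warranty earns price 5.
high-quality: the warranty nets 12 − 5 = 7; no warranty nets 5. high-quality prefers the warranty.
low-quality: the warranty nets 12 − 13 = -1; no warranty nets 5. low-quality prefers no warranty.
Neither type deviates, so the separating profile is an equilibrium.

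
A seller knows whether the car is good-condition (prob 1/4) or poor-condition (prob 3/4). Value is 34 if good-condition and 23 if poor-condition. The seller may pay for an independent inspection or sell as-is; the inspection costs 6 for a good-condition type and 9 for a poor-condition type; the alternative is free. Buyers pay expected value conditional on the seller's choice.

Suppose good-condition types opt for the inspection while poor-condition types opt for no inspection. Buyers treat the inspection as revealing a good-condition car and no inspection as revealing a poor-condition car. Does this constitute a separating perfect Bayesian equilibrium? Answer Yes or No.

Under these beliefs, the inspection earns price 34 and no inspection earns price 23.
good-condition: the inspection nets 34 − 6 = 28; no inspection nets 23. good-condition prefers the inspection.
poor-condition: the inspection nets 34 − 9 = 25; no inspection nets 23. poor-condition would deviate to the inspection.
poor-condition has a profitable deviation, so the profile is not an equilibrium.

No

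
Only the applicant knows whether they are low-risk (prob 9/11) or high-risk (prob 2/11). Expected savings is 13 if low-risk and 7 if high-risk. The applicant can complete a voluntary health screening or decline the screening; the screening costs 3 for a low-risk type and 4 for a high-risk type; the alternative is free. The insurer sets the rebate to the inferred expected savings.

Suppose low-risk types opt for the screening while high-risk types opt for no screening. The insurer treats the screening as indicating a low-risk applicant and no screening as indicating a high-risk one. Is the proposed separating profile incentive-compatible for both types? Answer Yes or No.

No

Under these beliefs, the screening earns rebate 13 and no screening earns rebate 7.
low-risk: the screening nets 13 − 3 = 10; no screening nets 7. low-risk prefers the screening.
high-risk: the screening nets 13 − 4 = 9; no screening nets 7. high-risk would deviate to the screening.
high-risk has a profitable deviation, so the profile is not an equilibrium.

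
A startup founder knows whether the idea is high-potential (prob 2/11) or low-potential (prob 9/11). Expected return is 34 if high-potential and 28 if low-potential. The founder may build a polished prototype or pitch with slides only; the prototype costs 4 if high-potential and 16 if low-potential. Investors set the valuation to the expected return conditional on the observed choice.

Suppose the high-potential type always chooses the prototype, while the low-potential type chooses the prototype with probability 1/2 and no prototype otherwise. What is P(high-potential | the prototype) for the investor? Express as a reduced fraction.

4/13

P(the prototype) = (2/11)·1 + (9/11)·(1/2) = 13/22.
By Bayes' rule, P(high-potential | the prototype) = (2/11) / (13/22) = 4/13.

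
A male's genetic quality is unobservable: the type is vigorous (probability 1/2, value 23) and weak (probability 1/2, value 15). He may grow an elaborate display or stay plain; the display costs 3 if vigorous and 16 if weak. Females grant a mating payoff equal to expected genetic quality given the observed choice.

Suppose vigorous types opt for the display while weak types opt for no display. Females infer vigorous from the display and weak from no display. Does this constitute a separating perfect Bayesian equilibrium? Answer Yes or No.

Yes

Under these beliefs, the display earns mating payoff 23 and no display earns mating payoff 15.
vigorous: the display nets 23 − 3 = 20; no display nets 15. vigorous prefers the display.
weak: the display nets 23 − 16 = 7; no display nets 15. weak prefers no display.
Neither type deviates, so the separating profile is an equilibrium.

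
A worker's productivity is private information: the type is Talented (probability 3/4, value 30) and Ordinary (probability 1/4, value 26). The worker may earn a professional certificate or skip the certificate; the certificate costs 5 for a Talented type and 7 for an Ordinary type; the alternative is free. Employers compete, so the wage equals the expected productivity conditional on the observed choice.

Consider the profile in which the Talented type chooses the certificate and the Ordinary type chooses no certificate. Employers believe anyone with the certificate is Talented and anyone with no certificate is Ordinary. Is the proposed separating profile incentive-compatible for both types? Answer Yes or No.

Under these beliefs, the certificate earns wage 30 and no certificate earns wage 26.
Talented: the certificate nets 30 − 5 = 25; no certificate nets 26. Talented would deviate to no certificate.
Ordinary: the certificate nets 30 − 7 = 23; no certificate nets 26. Ordinary prefers no certificate.
Talented has a profitable deviation, so the profile is not an equilibrium.

No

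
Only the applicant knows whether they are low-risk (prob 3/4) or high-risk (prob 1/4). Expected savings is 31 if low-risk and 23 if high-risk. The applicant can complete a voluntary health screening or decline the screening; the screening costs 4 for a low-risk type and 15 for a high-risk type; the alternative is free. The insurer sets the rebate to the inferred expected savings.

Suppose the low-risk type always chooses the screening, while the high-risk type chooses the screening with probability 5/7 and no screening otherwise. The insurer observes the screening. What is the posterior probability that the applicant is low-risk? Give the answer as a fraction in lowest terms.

21/26

P(the screening) = (3/4)·1 + (1/4)·(5/7) = 13/14.
By Bayes' rule, P(low-risk | the screening) = (3/4) / (13/14) = 21/26.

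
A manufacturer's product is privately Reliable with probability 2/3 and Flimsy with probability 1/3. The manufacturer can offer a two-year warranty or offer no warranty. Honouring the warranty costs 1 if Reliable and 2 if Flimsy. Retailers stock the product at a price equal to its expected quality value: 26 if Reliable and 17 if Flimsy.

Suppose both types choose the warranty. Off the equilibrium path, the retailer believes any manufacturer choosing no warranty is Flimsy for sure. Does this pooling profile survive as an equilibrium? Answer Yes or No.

On path, the retailer holds the prior and pays 2/3·26 + 1/3·17 = 23. Off path (no warranty), believing Flimsy, it pays 17.
Reliable: the warranty nets 23 − 1 = 22; no warranty nets 17. Reliable stays.
Flimsy: the warranty nets 23 − 2 = 21; no warranty nets 17. Flimsy stays.
No type deviates, so pooling is sustained.

Yes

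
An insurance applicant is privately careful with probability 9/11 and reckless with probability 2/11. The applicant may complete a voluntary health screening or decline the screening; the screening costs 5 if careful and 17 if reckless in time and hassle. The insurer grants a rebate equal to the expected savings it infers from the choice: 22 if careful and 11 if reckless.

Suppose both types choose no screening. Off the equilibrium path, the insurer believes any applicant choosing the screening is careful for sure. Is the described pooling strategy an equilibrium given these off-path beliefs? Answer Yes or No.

Yes

On path, the insurer holds the prior and pays 9/11·22 + 2/11·11 = 20. Off path (the screening), believing careful, it pays 22.
careful: no screening nets 20; the screening nets 22 − 5 = 17. careful stays.
reckless: no screening nets 20; the screening nets 22 − 17 = 5. reckless stays.
No type deviates, so pooling is sustained.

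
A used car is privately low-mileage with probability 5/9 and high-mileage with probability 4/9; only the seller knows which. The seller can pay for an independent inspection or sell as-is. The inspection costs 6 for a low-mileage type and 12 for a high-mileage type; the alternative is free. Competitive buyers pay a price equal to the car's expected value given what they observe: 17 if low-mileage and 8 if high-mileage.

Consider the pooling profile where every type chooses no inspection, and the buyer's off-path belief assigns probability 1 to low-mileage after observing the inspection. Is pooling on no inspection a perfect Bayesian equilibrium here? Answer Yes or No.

Yes

On path, the buyer holds the prior and pays 5/9·17 + 4/9·8 = 13. Off path (the inspection), believing low-mileage, it pays 17.
low-mileage: no inspection nets 13; the inspection nets 17 − 6 = 11. low-mileage stays.
high-mileage: no inspection nets 13; the inspection nets 17 − 12 = 5. high-mileage stays.
No type deviates, so pooling is sustained.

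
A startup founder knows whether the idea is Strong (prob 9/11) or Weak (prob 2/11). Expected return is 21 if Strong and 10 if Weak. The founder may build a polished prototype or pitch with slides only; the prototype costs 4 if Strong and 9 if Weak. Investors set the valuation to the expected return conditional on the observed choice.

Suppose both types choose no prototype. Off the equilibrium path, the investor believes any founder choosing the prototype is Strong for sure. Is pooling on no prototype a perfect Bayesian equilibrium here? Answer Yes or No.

Yes

On path, the investor holds the prior and pays 9/11·21 + 2/11·10 = 19. Off path (the prototype), believing Strong, it pays 21.
Strong: no prototype nets 19; the prototype nets 21 − 4 = 17. Strong stays.
Weak: no prototype nets 19; the prototype nets 21 − 9 = 12. Weak stays.
No type deviates, so pooling is sustained.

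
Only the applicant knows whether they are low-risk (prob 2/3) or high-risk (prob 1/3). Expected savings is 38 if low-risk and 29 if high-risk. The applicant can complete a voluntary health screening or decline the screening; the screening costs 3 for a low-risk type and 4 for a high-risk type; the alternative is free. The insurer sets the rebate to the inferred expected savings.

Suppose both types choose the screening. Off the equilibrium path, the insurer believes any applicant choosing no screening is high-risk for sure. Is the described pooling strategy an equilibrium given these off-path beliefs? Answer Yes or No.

On path, the insurer holds the prior and pays 2/3·38 + 1/3·29 = 35. Off path (no screening), believing high-risk, it pays 29.
low-risk: the screening nets 35 − 3 = 32; no screening nets 29. low-risk stays.
high-risk: the screening nets 35 − 4 = 31; no screening nets 29. high-risk stays.
No type deviates, so pooling is sustained.

Yes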